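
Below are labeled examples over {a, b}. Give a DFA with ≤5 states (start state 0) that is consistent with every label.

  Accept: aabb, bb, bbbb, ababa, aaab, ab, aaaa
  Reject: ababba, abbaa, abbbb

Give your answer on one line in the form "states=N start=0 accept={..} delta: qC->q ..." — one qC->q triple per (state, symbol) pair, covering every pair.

states=4 start=0 accept={0,1,2} delta: 0a->1 0b->0 1a->0 1b->2 2a->1 2b->3 3a->3 3b->2

Fold the examples into a partial DFA from state 0: repeatedly fix the first undefined (state, symbol) met by the shortest-then-alphabetical prefix, trying targets in increasing order and rejecting any under which an Accept and a Reject string meet in one state with the same remainder; add a state when all current targets are rejected. Accepting states are where Accept strings end.
a: 0a undefined. 0a->0: no, bbbb/abbbb meet in 0 with "bbbb" left. Open state 1: 0a->1.
b: 0b undefined. 0b->0: ok.
aa: 1a undefined. 1a->0: ok.
ab: 1b undefined. 1b->0: no, aabb/abbaa meet in 0. 1b->1: no, ababa/ababba meet in 1. Open state 2: 1b->2.
aba: 2a undefined. 2a->0: no, ababa/ababba meet in 1. 2a->1: ok.
abb: 2b undefined. 2b->0: no, aabb/abbaa meet in 0. 2b->1: no, aabb/ababba meet in 0. 2b->2: no, aabb/abbaa meet in 0. Open state 3: 2b->3.
abba: 3a undefined. 3a->0: no, aabb/ababba meet in 0. 3a->1: no, aabb/abbaa meet in 0. 3a->2: no, ababa/abbaa meet in 1. 3a->3: ok.
abbb: 3b undefined. 3b->0: no, aabb/abbbb meet in 0. 3b->1: no, aaab/abbbb meet in 2. 3b->2: ok.
All examples now run through 4 states with every (state, symbol) defined. Accept strings end in {0,1,2}, Reject strings end in {3}; accept={0,1,2}.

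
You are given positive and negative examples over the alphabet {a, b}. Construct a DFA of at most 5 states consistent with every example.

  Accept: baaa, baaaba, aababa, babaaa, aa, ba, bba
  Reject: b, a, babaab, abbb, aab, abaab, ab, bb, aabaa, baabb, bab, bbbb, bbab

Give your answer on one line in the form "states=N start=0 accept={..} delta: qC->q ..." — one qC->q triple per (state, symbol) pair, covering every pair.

Grow the machine one transition at a time. Run the examples from 0; the earliest place one falls off (shortest prefix, ties alphabetical) gets sent to the lowest-numbered state that keeps every Accept/Reject pair distinguishable — a pair clashes when both reach the same state with identical unread suffix — and to a fresh state only if none does.
a: 0a undefined. 0a->0: no, aa/a meet in 0. Open state 1: 0a->1.
b: 0b undefined. 0b->0: no, ba/a meet in 1. 0b->1: ok.
aa: 1a undefined. 1a->0: ok.
ab: 1b undefined. 1b->0: no, baaa/babaab meet in 0. 1b->1: ok.
All examples now run through 2 states with every (state, symbol) defined. Accept strings end in {0}, Reject strings end in {1}; accept={0}.

states=2 start=0 accept={0} delta: 0a->1 0b->1 1a->0 1b->1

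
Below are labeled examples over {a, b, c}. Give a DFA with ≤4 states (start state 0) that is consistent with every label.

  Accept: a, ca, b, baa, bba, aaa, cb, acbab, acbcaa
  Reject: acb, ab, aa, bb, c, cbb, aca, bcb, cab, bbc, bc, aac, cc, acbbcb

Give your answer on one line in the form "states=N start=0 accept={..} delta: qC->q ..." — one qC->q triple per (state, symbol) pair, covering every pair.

states=3 start=0 accept={1} delta: 0a->1 0b->1 0c->0 1a->0 1b->0 1c->2 2a->0 2b->2 2c->1

Grow the machine one transition at a time. Run the examples from 0; the earliest place one falls off (shortest prefix, ties alphabetical) gets sent to the lowest-numbered state that keeps every Accept/Reject pair distinguishable — a pair clashes when both reach the same state with identical unread suffix — and to a fresh state only if none does.
a: 0a undefined. 0a->0: no, a/aa meet in 0. Open state 1: 0a->1.
b: 0b undefined. 0b->0: no, b/bb meet in 0. 0b->1: ok.
c: 0c undefined. 0c->0: ok.
aa: 1a undefined. 1a->0: ok.
ab: 1b undefined. 1b->0: ok.
ac: 1c undefined. 1c->0: no, a/acb meet in 1. 1c->1: no, a/bc meet in 1. Open state 2: 1c->2.
aca: 2a undefined. 2a->0: ok.
acb: 2b undefined. 2b->0: no, acbab/acb meet in 0. 2b->1: no, a/acb meet in 1. 2b->2: ok.
acbc: 2c undefined. 2c->0: no, a/acbbcb meet in 1. 2c->1: ok.
All examples now run through 3 states with every (state, symbol) defined. Accept strings end in {1}, Reject strings end in {0,2}; accept={1}.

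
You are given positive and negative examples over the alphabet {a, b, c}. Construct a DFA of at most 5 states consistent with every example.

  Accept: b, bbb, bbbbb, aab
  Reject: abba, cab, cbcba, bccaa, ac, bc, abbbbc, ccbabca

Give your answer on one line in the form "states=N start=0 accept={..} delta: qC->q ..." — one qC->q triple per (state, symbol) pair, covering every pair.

states=3 start=0 accept={1} delta: 0a->0 0b->1 0c->2 1a->0 1b->0 1c->0 2a->1 2b->0 2c->0

State merging on the prefix tree: take the shortest (then alphabetical) example prefix whose next move is undefined and point that move at state 0, else 1, else 2, ...; a target is out if some Accept/Reject pair would then sit in one state with the same input left (inseparable). If every existing state is out, open a new one.
a: 0a undefined. 0a->0: ok.
b: 0b undefined. 0b->0: no, b/abba meet in 0. Open state 1: 0b->1.
c: 0c undefined. 0c->0: no, b/cab meet in 1. 0c->1: no, b/ac meet in 1. Open state 2: 0c->2.
bb: 1b undefined. 1b->0: ok.
bc: 1c undefined. 1c->0: ok.
ca: 2a undefined. 2a->0: no, b/cab meet in 1. 2a->1: ok.
cb: 2b undefined. 2b->0: ok.
cc: 2c undefined. 2c->0: ok.
ccba: 1a undefined. 1a->0: ok.
All examples now run through 3 states with every (state, symbol) defined. Accept strings end in {1}, Reject strings end in {0,2}; accept={1}.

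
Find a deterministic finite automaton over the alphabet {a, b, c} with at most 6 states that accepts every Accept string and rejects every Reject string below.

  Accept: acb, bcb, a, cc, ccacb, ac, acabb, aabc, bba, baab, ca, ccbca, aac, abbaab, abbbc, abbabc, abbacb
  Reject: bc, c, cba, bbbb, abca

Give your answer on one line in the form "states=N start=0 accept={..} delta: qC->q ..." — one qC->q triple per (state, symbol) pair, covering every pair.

states=4 start=0 accept={1,3} delta: 0a->1 0b->0 0c->2 1a->1 1b->1 1c->3 2a->1 2b->3 2c->3 3a->2 3b->3 3c->0

Grow the machine one transition at a time. Run the examples from 0; the earliest place one falls off (shortest prefix, ties alphabetical) gets sent to the lowest-numbered state that keeps every Accept/Reject pair distinguishable — a pair clashes when both reach the same state with identical unread suffix — and to a fresh state only if none does.
a: 0a undefined. 0a->0: no, ac/c meet in 0 with "c" left. Open state 1: 0a->1.
b: 0b undefined. 0b->0: ok.
c: 0c undefined. 0c->0: no, bcb/bc meet in 0. 0c->1: no, a/bc meet in 1. Open state 2: 0c->2.
aa: 1a undefined. 1a->0: no, aabc/bc meet in 2. 1a->1: ok.
ab: 1b undefined. 1b->0: no, aabc/bc meet in 2. 1b->1: ok.
ac: 1c undefined. 1c->0: no, acb/bbbb meet in 0. 1c->1: no, acb/abca meet in 1. 1c->2: no, ac/bc meet in 2. Open state 3: 1c->3.
ca: 2a undefined. 2a->0: no, ca/bbbb meet in 0. 2a->1: ok.
cb: 2b undefined. 2b->0: no, bcb/bbbb meet in 0. 2b->1: no, bcb/cba meet in 1. 2b->2: no, bcb/bc meet in 2. 2b->3: ok.
cc: 2c undefined. 2c->0: no, cc/bbbb meet in 0. 2c->1: no, ccbca/cba meet in 3 with "a" left. 2c->2: no, cc/bc meet in 2. 2c->3: ok.
aca: 3a undefined. 3a->0: no, acabb/cba meet in 0. 3a->1: no, a/cba meet in 1. 3a->2: ok.
acb: 3b undefined. 3b->0: no, acb/bbbb meet in 0. 3b->1: no, ccbca/bc meet in 2. 3b->2: no, acb/bc meet in 2. 3b->3: ok.
ccbc: 3c undefined. 3c->0: ok.
All examples now run through 4 states with every (state, symbol) defined. Accept strings end in {1,3}, Reject strings end in {0,2}; accept={1,3}.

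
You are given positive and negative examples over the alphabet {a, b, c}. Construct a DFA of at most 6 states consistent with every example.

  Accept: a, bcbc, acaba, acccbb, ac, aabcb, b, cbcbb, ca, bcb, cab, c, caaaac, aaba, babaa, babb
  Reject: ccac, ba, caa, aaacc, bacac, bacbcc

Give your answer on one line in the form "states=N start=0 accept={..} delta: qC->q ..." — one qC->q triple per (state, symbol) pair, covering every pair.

states=5 start=0 accept={0,1,2,4} delta: 0a->1 0b->1 0c->2 1a->3 1b->0 1c->0 2a->1 2b->0 2c->1 3a->4 3b->4 3c->3 4a->0 4b->0 4c->3

Grow the machine one transition at a time. Run the examples from 0; the earliest place one falls off (shortest prefix, ties alphabetical) gets sent to the lowest-numbered state that keeps every Accept/Reject pair distinguishable — a pair clashes when both reach the same state with identical unread suffix — and to a fresh state only if none does.
a: 0a undefined. 0a->0: no, aaba/ba meet in 0 with "ba" left. Open state 1: 0a->1.
b: 0b undefined. 0b->0: no, a/ba meet in 1. 0b->1: ok.
c: 0c undefined. 0c->0: no, ac/ccac meet in 1 with "c" left. 0c->1: no, ca/ba meet in 1 with "a" left. Open state 2: 0c->2.
aa: 1a undefined. 1a->0: no, aaba/ba meet in 0. 1a->1: no, a/ba meet in 1. 1a->2: no, c/ba meet in 2. Open state 3: 1a->3.
ac: 1c undefined. 1c->0: ok.
ca: 2a undefined. 2a->0: no, a/caa meet in 1. 2a->1: ok.
cb: 2b undefined. 2b->0: ok.
cc: 2c undefined. 2c->0: no, bcbc/ccac meet in 0. 2c->1: ok.
aaa: 3a undefined. 3a->0: no, a/aaacc meet in 1. 3a->1: no, c/aaacc meet in 2. 3a->2: no, bcbc/aaacc meet in 0. 3a->3: no, caaaac/ccac meet in 3 with "c" left. Open state 4: 3a->4.
aab: 3b undefined. 3b->0: no, babaa/ba meet in 3. 3b->1: no, aaba/ba meet in 3. 3b->2: no, babaa/ba meet in 3. 3b->3: no, babb/ba meet in 3. 3b->4: ok.
bac: 3c undefined. 3c->0: no, bcbc/ccac meet in 0. 3c->1: no, a/ccac meet in 1. 3c->2: no, a/bacbcc meet in 1. 3c->3: ok.
cab: 1b undefined. 1b->0: ok.
aaac: 4c undefined. 4c->0: no, bcbc/bacac meet in 0. 4c->1: no, a/bacac meet in 1. 4c->2: no, a/aaacc meet in 1. 4c->3: ok.
aaba: 4a undefined. 4a->0: ok.
babb: 4b undefined. 4b->0: ok.
All examples now run through 5 states with every (state, symbol) defined. Accept strings end in {0,1,2,4}, Reject strings end in {3}; accept={0,1,2,4}.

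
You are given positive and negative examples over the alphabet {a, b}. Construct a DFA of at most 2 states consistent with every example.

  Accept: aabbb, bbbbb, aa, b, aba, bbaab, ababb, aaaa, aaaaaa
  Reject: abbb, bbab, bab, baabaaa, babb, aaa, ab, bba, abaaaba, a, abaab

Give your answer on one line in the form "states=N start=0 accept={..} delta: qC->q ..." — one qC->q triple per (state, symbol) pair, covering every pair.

states=2 start=0 accept={0} delta: 0a->1 0b->0 1a->0 1b->1

Fold the examples into a partial DFA from state 0: repeatedly fix the first undefined (state, symbol) met by the shortest-then-alphabetical prefix, trying targets in increasing order and rejecting any under which an Accept and a Reject string meet in one state with the same remainder; add a state when all current targets are rejected. Accepting states are where Accept strings end.
a: 0a undefined. 0a->0: no, aabbb/abbb meet in 0 with "bbb" left. Open state 1: 0a->1.
b: 0b undefined. 0b->0: ok.
aa: 1a undefined. 1a->0: ok.
ab: 1b undefined. 1b->0: no, aabbb/abbb meet in 0. 1b->1: ok.
All examples now run through 2 states with every (state, symbol) defined. Accept strings end in {0}, Reject strings end in {1}; accept={0}.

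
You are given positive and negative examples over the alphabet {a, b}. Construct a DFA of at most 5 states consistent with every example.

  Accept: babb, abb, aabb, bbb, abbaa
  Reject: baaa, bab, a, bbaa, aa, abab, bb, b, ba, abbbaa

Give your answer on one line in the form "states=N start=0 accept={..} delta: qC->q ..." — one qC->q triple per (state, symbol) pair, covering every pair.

Fold the examples into a partial DFA from state 0: repeatedly fix the first undefined (state, symbol) met by the shortest-then-alphabetical prefix, trying targets in increasing order and rejecting any under which an Accept and a Reject string meet in one state with the same remainder; add a state when all current targets are rejected. Accepting states are where Accept strings end.
a: 0a undefined. 0a->0: no, abb/bb meet in 0 with "bb" left. Open state 1: 0a->1.
b: 0b undefined. 0b->0: no, bbb/bb meet in 0. 0b->1: ok.
aa: 1a undefined. 1a->0: no, babb/bb meet in 1 with "b" left. 1a->1: ok.
ab: 1b undefined. 1b->0: no, babb/baaa meet in 1. 1b->1: no, babb/baaa meet in 1. Open state 2: 1b->2.
aba: 2a undefined. 2a->0: ok.
abb: 2b undefined. 2b->0: no, abbaa/baaa meet in 1. 2b->1: no, babb/baaa meet in 1. 2b->2: no, babb/bab meet in 2. Open state 3: 2b->3.
abba: 3a undefined. 3a->0: no, abbaa/baaa meet in 1. 3a->1: no, abbaa/baaa meet in 1. 3a->2: ok.
abbb: 3b undefined. 3b->0: ok.
All examples now run through 4 states with every (state, symbol) defined. Accept strings end in {0,3}, Reject strings end in {1,2}; accept={0,3}.

states=4 start=0 accept={0,3} delta: 0a->1 0b->1 1a->1 1b->2 2a->0 2b->3 3a->2 3b->0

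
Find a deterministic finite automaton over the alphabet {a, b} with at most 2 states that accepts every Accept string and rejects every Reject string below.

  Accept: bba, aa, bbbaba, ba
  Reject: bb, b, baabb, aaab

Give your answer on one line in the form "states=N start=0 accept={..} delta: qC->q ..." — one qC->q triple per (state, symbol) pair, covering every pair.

Fold the examples into a partial DFA from state 0: repeatedly fix the first undefined (state, symbol) met by the shortest-then-alphabetical prefix, trying targets in increasing order and rejecting any under which an Accept and a Reject string meet in one state with the same remainder; add a state when all current targets are rejected. Accepting states are where Accept strings end.
a: 0a undefined. 0a->0: ok.
b: 0b undefined. 0b->0: no, bba/bb meet in 0. Open state 1: 0b->1.
ba: 1a undefined. 1a->0: ok.
bb: 1b undefined. 1b->0: no, bba/bb meet in 0. 1b->1: ok.
All examples now run through 2 states with every (state, symbol) defined. Accept strings end in {0}, Reject strings end in {1}; accept={0}.

states=2 start=0 accept={0} delta: 0a->0 0b->1 1a->0 1b->1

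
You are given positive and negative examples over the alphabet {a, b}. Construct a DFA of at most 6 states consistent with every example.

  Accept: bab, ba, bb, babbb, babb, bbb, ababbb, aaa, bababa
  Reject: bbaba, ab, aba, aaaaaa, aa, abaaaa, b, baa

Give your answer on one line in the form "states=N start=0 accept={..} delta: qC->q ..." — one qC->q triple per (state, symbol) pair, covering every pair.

Fold the examples into a partial DFA from state 0: repeatedly fix the first undefined (state, symbol) met by the shortest-then-alphabetical prefix, trying targets in increasing order and rejecting any under which an Accept and a Reject string meet in one state with the same remainder; add a state when all current targets are rejected. Accepting states are where Accept strings end.
a: 0a undefined. 0a->0: no, ba/aba meet in 0 with "ba" left. Open state 1: 0a->1.
b: 0b undefined. 0b->0: no, bab/ab meet in 1 with "b" left. 0b->1: no, ba/aa meet in 1 with "a" left. Open state 2: 0b->2.
aa: 1a undefined. 1a->0: ok.
ab: 1b undefined. 1b->0: no, aaa/aba meet in 1. 1b->1: no, aaa/ab meet in 1. 1b->2: no, ba/aba meet in 2 with "a" left. Open state 3: 1b->3.
ba: 2a undefined. 2a->0: no, bab/b meet in 2. 2a->1: no, bab/ab meet in 3. 2a->2: no, ba/b meet in 2. 2a->3: no, ba/ab meet in 3. Open state 4: 2a->4.
bb: 2b undefined. 2b->0: no, bb/aaaaaa meet in 0. 2b->1: no, ba/bbaba meet in 4. 2b->2: no, bb/b meet in 2. 2b->3: no, bb/ab meet in 3. 2b->4: ok.
aba: 3a undefined. 3a->0: no, aaa/abaaaa meet in 1. 3a->1: no, aaa/aba meet in 1. 3a->2: ok.
baa: 4a undefined. 4a->0: no, ba/bbaba meet in 4. 4a->1: no, aaa/baa meet in 1. 4a->2: no, ba/abaaaa meet in 4. 4a->3: ok.
bab: 4b undefined. 4b->0: no, bab/aaaaaa meet in 0. 4b->1: no, babb/ab meet in 3. 4b->2: no, bab/aba meet in 2. 4b->3: no, bab/ab meet in 3. 4b->4: no, bababa/bbaba meet in 3 with "ba" left. Open state 5: 4b->5.
baba: 5a undefined. 5a->0: ok.
babb: 5b undefined. 5b->0: no, babbb/aba meet in 2. 5b->1: no, babbb/ab meet in 3. 5b->2: no, babb/aba meet in 2. 5b->3: no, babb/ab meet in 3. 5b->4: ok.
bbab: 3b undefined. 3b->0: no, aaa/bbaba meet in 1. 3b->1: ok.
All examples now run through 6 states with every (state, symbol) defined. Accept strings end in {1,4,5}, Reject strings end in {0,2,3}; accept={1,4,5}.

states=6 start=0 accept={1,4,5} delta: 0a->1 0b->2 1a->0 1b->3 2a->4 2b->4 3a->2 3b->1 4a->3 4b->5 5a->0 5b->4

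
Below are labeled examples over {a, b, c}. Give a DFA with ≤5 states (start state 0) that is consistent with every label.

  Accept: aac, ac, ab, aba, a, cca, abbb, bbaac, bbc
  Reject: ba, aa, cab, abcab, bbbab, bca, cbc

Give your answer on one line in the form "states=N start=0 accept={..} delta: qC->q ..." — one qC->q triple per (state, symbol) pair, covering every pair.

Fold the examples into a partial DFA from state 0: repeatedly fix the first undefined (state, symbol) met by the shortest-then-alphabetical prefix, trying targets in increasing order and rejecting any under which an Accept and a Reject string meet in one state with the same remainder; add a state when all current targets are rejected. Accepting states are where Accept strings end.
a: 0a undefined. 0a->0: no, aba/ba meet in 0 with "ba" left. Open state 1: 0a->1.
b: 0b undefined. 0b->0: no, ab/bbbab meet in 1 with "b" left. 0b->1: ok.
c: 0c undefined. 0c->0: no, ac/cbc meet in 1 with "c" left. 0c->1: no, cca/bca meet in 1 with "ca" left. Open state 2: 0c->2.
aa: 1a undefined. 1a->0: ok.
ab: 1b undefined. 1b->0: no, ab/ba meet in 0. 1b->1: no, ab/bbbab meet in 1. 1b->2: ok.
ac: 1c undefined. 1c->0: no, ac/ba meet in 0. 1c->1: ok.
ca: 2a undefined. 2a->0: no, ac/cab meet in 1. 2a->1: no, aac/cab meet in 2. 2a->2: ok.
cb: 2b undefined. 2b->0: no, aac/bbbab meet in 2. 2b->1: no, ac/cab meet in 1. 2b->2: no, aac/cab meet in 2. Open state 3: 2b->3.
cc: 2c undefined. 2c->0: no, aac/abcab meet in 2. 2c->1: no, ac/abcab meet in 1. 2c->2: ok.
cbc: 3c undefined. 3c->0: ok.
abbb: 3b undefined. 3b->0: no, abbb/ba meet in 0. 3b->1: ok.
bbba: 3a undefined. 3a->0: no, ac/bbbab meet in 1. 3a->1: no, aac/bbbab meet in 2. 3a->2: ok.
All examples now run through 4 states with every (state, symbol) defined. Accept strings end in {1,2}, Reject strings end in {0,3}; accept={1,2}.

states=4 start=0 accept={1,2} delta: 0a->1 0b->1 0c->2 1a->0 1b->2 1c->1 2a->2 2b->3 2c->2 3a->2 3b->1 3c->0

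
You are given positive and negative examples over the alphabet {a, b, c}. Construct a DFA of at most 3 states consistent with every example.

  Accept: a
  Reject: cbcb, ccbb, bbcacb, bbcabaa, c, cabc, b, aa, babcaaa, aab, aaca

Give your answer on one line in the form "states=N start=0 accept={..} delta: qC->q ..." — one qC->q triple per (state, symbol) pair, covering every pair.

states=3 start=0 accept={1} delta: 0a->1 0b->0 0c->0 1a->2 1b->0 1c->0 2a->0 2b->0 2c->1

Grow the machine one transition at a time. Run the examples from 0; the earliest place one falls off (shortest prefix, ties alphabetical) gets sent to the lowest-numbered state that keeps every Accept/Reject pair distinguishable — a pair clashes when both reach the same state with identical unread suffix — and to a fresh state only if none does.
a: 0a undefined. 0a->0: no, a/aa meet in 0. Open state 1: 0a->1.
b: 0b undefined. 0b->0: ok.
c: 0c undefined. 0c->0: ok.
aa: 1a undefined. 1a->0: no, a/aaca meet in 1. 1a->1: no, a/aa meet in 1. Open state 2: 1a->2.
aab: 2b undefined. 2b->0: ok.
aac: 2c undefined. 2c->0: no, a/aaca meet in 1. 2c->1: ok.
bab: 1b undefined. 1b->0: ok.
bbcac: 1c undefined. 1c->0: ok.
babcaaa: 2a undefined. 2a->0: ok.
All examples now run through 3 states with every (state, symbol) defined. Accept strings end in {1}, Reject strings end in {0,2}; accept={1}.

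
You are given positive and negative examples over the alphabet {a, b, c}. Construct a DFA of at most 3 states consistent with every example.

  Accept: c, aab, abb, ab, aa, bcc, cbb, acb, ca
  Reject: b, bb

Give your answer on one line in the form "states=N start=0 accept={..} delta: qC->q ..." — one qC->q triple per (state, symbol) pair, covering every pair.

states=2 start=0 accept={1} delta: 0a->1 0b->0 0c->1 1a->1 1b->1 1c->1

Grow the machine one transition at a time. Run the examples from 0; the earliest place one falls off (shortest prefix, ties alphabetical) gets sent to the lowest-numbered state that keeps every Accept/Reject pair distinguishable — a pair clashes when both reach the same state with identical unread suffix — and to a fresh state only if none does.
a: 0a undefined. 0a->0: no, aab/b meet in 0 with "b" left. Open state 1: 0a->1.
b: 0b undefined. 0b->0: ok.
c: 0c undefined. 0c->0: no, c/b meet in 0. 0c->1: ok.
aa: 1a undefined. 1a->0: no, aab/b meet in 0. 1a->1: ok.
ab: 1b undefined. 1b->0: no, aab/b meet in 0. 1b->1: ok.
ac: 1c undefined. 1c->0: no, bcc/b meet in 0. 1c->1: ok.
All examples now run through 2 states with every (state, symbol) defined. Accept strings end in {1}, Reject strings end in {0}; accept={1}.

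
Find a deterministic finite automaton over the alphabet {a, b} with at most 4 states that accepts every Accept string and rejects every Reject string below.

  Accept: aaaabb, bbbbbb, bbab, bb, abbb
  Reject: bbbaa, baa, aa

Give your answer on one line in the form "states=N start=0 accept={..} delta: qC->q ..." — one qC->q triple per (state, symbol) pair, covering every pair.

Grow the machine one transition at a time. Run the examples from 0; the earliest place one falls off (shortest prefix, ties alphabetical) gets sent to the lowest-numbered state that keeps every Accept/Reject pair distinguishable — a pair clashes when both reach the same state with identical unread suffix — and to a fresh state only if none does.
a: 0a undefined. 0a->0: ok.
b: 0b undefined. 0b->0: no, aaaabb/bbbaa meet in 0. Open state 1: 0b->1.
ba: 1a undefined. 1a->0: ok.
bb: 1b undefined. 1b->0: no, aaaabb/bbbaa meet in 0. 1b->1: ok.
All examples now run through 2 states with every (state, symbol) defined. Accept strings end in {1}, Reject strings end in {0}; accept={1}.

states=2 start=0 accept={1} delta: 0a->0 0b->1 1a->0 1b->1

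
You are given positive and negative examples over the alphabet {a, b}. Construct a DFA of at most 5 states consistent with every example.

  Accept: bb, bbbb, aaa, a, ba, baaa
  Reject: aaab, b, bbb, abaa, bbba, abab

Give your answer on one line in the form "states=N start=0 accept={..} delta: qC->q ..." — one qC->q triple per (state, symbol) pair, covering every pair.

Fold the examples into a partial DFA from state 0: repeatedly fix the first undefined (state, symbol) met by the shortest-then-alphabetical prefix, trying targets in increasing order and rejecting any under which an Accept and a Reject string meet in one state with the same remainder; add a state when all current targets are rejected. Accepting states are where Accept strings end.
a: 0a undefined. 0a->0: ok.
b: 0b undefined. 0b->0: no, bb/aaab meet in 0. Open state 1: 0b->1.
ba: 1a undefined. 1a->0: no, aaa/abaa meet in 0. 1a->1: no, bb/abab meet in 1 with "b" left. Open state 2: 1a->2.
bb: 1b undefined. 1b->0: no, ba/bbba meet in 2. 1b->1: no, bb/aaab meet in 1. 1b->2: ok.
baa: 2a undefined. 2a->0: no, aaa/abaa meet in 0. 2a->1: ok.
bbb: 2b undefined. 2b->0: no, bbbb/aaab meet in 1. 2b->1: no, bb/bbba meet in 2. 2b->2: no, bb/bbb meet in 2. Open state 3: 2b->3.
bbba: 3a undefined. 3a->0: no, aaa/bbba meet in 0. 3a->1: ok.
bbbb: 3b undefined. 3b->0: ok.
All examples now run through 4 states with every (state, symbol) defined. Accept strings end in {0,2}, Reject strings end in {1,3}; accept={0,2}.

states=4 start=0 accept={0,2} delta: 0a->0 0b->1 1a->2 1b->2 2a->1 2b->3 3a->1 3b->0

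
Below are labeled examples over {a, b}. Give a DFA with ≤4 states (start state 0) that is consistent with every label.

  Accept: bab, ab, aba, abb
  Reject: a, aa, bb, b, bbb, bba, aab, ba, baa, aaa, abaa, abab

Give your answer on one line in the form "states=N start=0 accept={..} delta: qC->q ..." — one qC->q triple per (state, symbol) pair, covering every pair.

states=4 start=0 accept={2,3} delta: 0a->1 0b->0 1a->0 1b->2 2a->3 2b->2 3a->0 3b->0

Grow the machine one transition at a time. Run the examples from 0; the earliest place one falls off (shortest prefix, ties alphabetical) gets sent to the lowest-numbered state that keeps every Accept/Reject pair distinguishable — a pair clashes when both reach the same state with identical unread suffix — and to a fresh state only if none does.
a: 0a undefined. 0a->0: no, bab/abab meet in 0 with "bab" left. Open state 1: 0a->1.
b: 0b undefined. 0b->0: ok.
aa: 1a undefined. 1a->0: ok.
ab: 1b undefined. 1b->0: no, bab/aa meet in 0. 1b->1: no, bab/a meet in 1. Open state 2: 1b->2.
aba: 2a undefined. 2a->0: no, aba/aa meet in 0. 2a->1: no, bab/abab meet in 2. 2a->2: no, bab/abaa meet in 2. Open state 3: 2a->3.
abb: 2b undefined. 2b->0: no, abb/aa meet in 0. 2b->1: no, abb/a meet in 1. 2b->2: ok.
abaa: 3a undefined. 3a->0: ok.
abab: 3b undefined. 3b->0: ok.
All examples now run through 4 states with every (state, symbol) defined. Accept strings end in {2,3}, Reject strings end in {0,1}; accept={2,3}.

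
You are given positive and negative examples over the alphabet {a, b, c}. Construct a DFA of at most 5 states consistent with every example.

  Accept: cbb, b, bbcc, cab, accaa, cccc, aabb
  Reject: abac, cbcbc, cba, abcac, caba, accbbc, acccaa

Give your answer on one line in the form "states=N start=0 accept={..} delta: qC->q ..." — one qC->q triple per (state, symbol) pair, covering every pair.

State merging on the prefix tree: take the shortest (then alphabetical) example prefix whose next move is undefined and point that move at state 0, else 1, else 2, ...; a target is out if some Accept/Reject pair would then sit in one state with the same input left (inseparable). If every existing state is out, open a new one.
a: 0a undefined. 0a->0: ok.
b: 0b undefined. 0b->0: ok.
c: 0c undefined. 0c->0: no, cbb/abac meet in 0. Open state 1: 0c->1.
ca: 1a undefined. 1a->0: no, b/caba meet in 0. 1a->1: no, bbcc/abcac meet in 1 with "c" left. Open state 2: 1a->2.
cb: 1b undefined. 1b->0: no, cbb/cba meet in 0. 1b->1: no, cbb/abac meet in 1. 1b->2: ok.
cc: 1c undefined. 1c->0: ok.
cab: 2b undefined. 2b->0: no, cbb/caba meet in 0. 2b->1: no, cbb/abac meet in 1. 2b->2: ok.
cba: 2a undefined. 2a->0: no, b/cba meet in 0. 2a->1: ok.
cbc: 2c undefined. 2c->0: no, b/abcac meet in 0. 2c->1: ok.
All examples now run through 3 states with every (state, symbol) defined. Accept strings end in {0,2}, Reject strings end in {1}; accept={0,2}.

states=3 start=0 accept={0,2} delta: 0a->0 0b->0 0c->1 1a->2 1b->2 1c->0 2a->1 2b->2 2c->1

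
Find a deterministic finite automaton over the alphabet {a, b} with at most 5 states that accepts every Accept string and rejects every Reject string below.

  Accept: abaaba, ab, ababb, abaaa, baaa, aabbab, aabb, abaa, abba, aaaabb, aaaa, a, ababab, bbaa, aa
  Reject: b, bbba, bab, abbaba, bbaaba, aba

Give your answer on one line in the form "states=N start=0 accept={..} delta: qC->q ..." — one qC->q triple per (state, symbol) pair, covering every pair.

states=5 start=0 accept={0,1,3,4} delta: 0a->1 0b->2 1a->0 1b->3 2a->0 2b->4 3a->2 3b->0 4a->4 4b->3

Fold the examples into a partial DFA from state 0: repeatedly fix the first undefined (state, symbol) met by the shortest-then-alphabetical prefix, trying targets in increasing order and rejecting any under which an Accept and a Reject string meet in one state with the same remainder; add a state when all current targets are rejected. Accepting states are where Accept strings end.
a: 0a undefined. 0a->0: no, ab/b meet in 0 with "b" left. Open state 1: 0a->1.
b: 0b undefined. 0b->0: no, ab/bab meet in 1 with "b" left. 0b->1: no, abaaba/bbaaba meet in 1 with "baaba" left. Open state 2: 0b->2.
aa: 1a undefined. 1a->0: ok.
ab: 1b undefined. 1b->0: no, ababb/b meet in 2. 1b->1: no, abaaba/aba meet in 0. 1b->2: no, ab/b meet in 2. Open state 3: 1b->3.
ba: 2a undefined. 2a->0: ok.
bb: 2b undefined. 2b->0: no, baaa/bbba meet in 0. 2b->1: no, aabbab/b meet in 2. 2b->2: no, baaa/bbba meet in 0. 2b->3: no, abaaba/bbaaba meet in 3 with "aaba" left. Open state 4: 2b->4.
aba: 3a undefined. 3a->0: no, abaaba/aba meet in 0. 3a->1: no, abaaa/aba meet in 1. 3a->2: ok.
abb: 3b undefined. 3b->0: ok.
bba: 4a undefined. 4a->0: no, aabbab/b meet in 2. 4a->1: no, abaaba/bbaaba meet in 0. 4a->2: no, abaaba/bbaaba meet in 0. 4a->3: no, ab/bbaaba meet in 3. 4a->4: ok.
bbb: 4b undefined. 4b->0: no, abaaa/bbba meet in 1. 4b->1: no, abaaba/bbba meet in 0. 4b->2: no, abaaba/bbba meet in 0. 4b->3: ok.
All examples now run through 5 states with every (state, symbol) defined. Accept strings end in {0,1,3,4}, Reject strings end in {2}; accept={0,1,3,4}.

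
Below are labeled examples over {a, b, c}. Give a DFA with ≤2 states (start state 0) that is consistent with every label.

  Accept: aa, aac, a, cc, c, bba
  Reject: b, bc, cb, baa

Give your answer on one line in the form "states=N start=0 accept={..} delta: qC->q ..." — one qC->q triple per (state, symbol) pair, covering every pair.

states=2 start=0 accept={0} delta: 0a->0 0b->1 0c->0 1a->1 1b->0 1c->1

Fold the examples into a partial DFA from state 0: repeatedly fix the first undefined (state, symbol) met by the shortest-then-alphabetical prefix, trying targets in increasing order and rejecting any under which an Accept and a Reject string meet in one state with the same remainder; add a state when all current targets are rejected. Accepting states are where Accept strings end.
a: 0a undefined. 0a->0: ok.
b: 0b undefined. 0b->0: no, aa/b meet in 0. Open state 1: 0b->1.
c: 0c undefined. 0c->0: ok.
ba: 1a undefined. 1a->0: no, aa/baa meet in 0. 1a->1: ok.
bb: 1b undefined. 1b->0: ok.
bc: 1c undefined. 1c->0: no, aa/bc meet in 0. 1c->1: ok.
All examples now run through 2 states with every (state, symbol) defined. Accept strings end in {0}, Reject strings end in {1}; accept={0}.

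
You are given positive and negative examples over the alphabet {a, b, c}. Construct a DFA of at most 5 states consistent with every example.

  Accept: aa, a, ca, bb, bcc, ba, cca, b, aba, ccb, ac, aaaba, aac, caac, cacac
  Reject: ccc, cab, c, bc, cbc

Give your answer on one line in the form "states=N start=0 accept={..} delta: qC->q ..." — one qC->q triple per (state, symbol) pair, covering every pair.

states=4 start=0 accept={0,1,3} delta: 0a->1 0b->0 0c->2 1a->1 1b->0 1c->0 2a->3 2b->0 2c->0 3a->1 3b->2 3c->0

Grow the machine one transition at a time. Run the examples from 0; the earliest place one falls off (shortest prefix, ties alphabetical) gets sent to the lowest-numbered state that keeps every Accept/Reject pair distinguishable — a pair clashes when both reach the same state with identical unread suffix — and to a fresh state only if none does.
a: 0a undefined. 0a->0: no, ac/c meet in 0 with "c" left. Open state 1: 0a->1.
b: 0b undefined. 0b->0: ok.
c: 0c undefined. 0c->0: no, bb/ccc meet in 0. 0c->1: no, a/c meet in 1. Open state 2: 0c->2.
aa: 1a undefined. 1a->0: no, aac/c meet in 2. 1a->1: ok.
ab: 1b undefined. 1b->0: ok.
ac: 1c undefined. 1c->0: ok.
ca: 2a undefined. 2a->0: no, ca/cab meet in 0. 2a->1: no, bb/cab meet in 0. 2a->2: no, ca/c meet in 2. Open state 3: 2a->3.
cb: 2b undefined. 2b->0: ok.
cc: 2c undefined. 2c->0: ok.
caa: 3a undefined. 3a->0: no, caac/ccc meet in 2. 3a->1: ok.
cab: 3b undefined. 3b->0: no, bb/cab meet in 0. 3b->1: no, aa/cab meet in 1. 3b->2: ok.
cac: 3c undefined. 3c->0: ok.
All examples now run through 4 states with every (state, symbol) defined. Accept strings end in {0,1,3}, Reject strings end in {2}; accept={0,1,3}.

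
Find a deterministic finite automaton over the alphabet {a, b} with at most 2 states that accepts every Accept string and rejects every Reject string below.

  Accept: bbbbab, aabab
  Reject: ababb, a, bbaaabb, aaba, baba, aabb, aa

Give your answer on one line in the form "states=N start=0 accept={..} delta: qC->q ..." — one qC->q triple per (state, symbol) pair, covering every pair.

states=2 start=0 accept={1} delta: 0a->0 0b->1 1a->0 1b->0

Fold the examples into a partial DFA from state 0: repeatedly fix the first undefined (state, symbol) met by the shortest-then-alphabetical prefix, trying targets in increasing order and rejecting any under which an Accept and a Reject string meet in one state with the same remainder; add a state when all current targets are rejected. Accepting states are where Accept strings end.
a: 0a undefined. 0a->0: ok.
b: 0b undefined. 0b->0: no, bbbbab/ababb meet in 0. Open state 1: 0b->1.
ba: 1a undefined. 1a->0: ok.
bb: 1b undefined. 1b->0: ok.
All examples now run through 2 states with every (state, symbol) defined. Accept strings end in {1}, Reject strings end in {0}; accept={1}.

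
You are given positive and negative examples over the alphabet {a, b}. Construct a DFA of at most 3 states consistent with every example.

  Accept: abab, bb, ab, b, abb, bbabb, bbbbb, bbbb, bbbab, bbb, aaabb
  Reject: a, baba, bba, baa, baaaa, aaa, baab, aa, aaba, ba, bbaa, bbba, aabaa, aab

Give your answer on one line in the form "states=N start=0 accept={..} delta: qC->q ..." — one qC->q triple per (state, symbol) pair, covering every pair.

Fold the examples into a partial DFA from state 0: repeatedly fix the first undefined (state, symbol) met by the shortest-then-alphabetical prefix, trying targets in increasing order and rejecting any under which an Accept and a Reject string meet in one state with the same remainder; add a state when all current targets are rejected. Accepting states are where Accept strings end.
a: 0a undefined. 0a->0: no, ab/aab meet in 0 with "b" left. Open state 1: 0a->1.
b: 0b undefined. 0b->0: ok.
aa: 1a undefined. 1a->0: no, bb/baa meet in 0. 1a->1: no, ab/baab meet in 1 with "b" left. Open state 2: 1a->2.
ab: 1b undefined. 1b->0: ok.
aaa: 2a undefined. 2a->0: no, abab/aaa meet in 0. 2a->1: ok.
aab: 2b undefined. 2b->0: no, abab/baab meet in 0. 2b->1: ok.
All examples now run through 3 states with every (state, symbol) defined. Accept strings end in {0}, Reject strings end in {1,2}; accept={0}.

states=3 start=0 accept={0} delta: 0a->1 0b->0 1a->2 1b->0 2a->1 2b->1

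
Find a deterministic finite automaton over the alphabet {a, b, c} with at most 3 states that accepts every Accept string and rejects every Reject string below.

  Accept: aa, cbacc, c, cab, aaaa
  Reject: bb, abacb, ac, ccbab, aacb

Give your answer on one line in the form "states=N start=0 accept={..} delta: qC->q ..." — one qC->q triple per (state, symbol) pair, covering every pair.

states=3 start=0 accept={1} delta: 0a->1 0b->0 0c->1 1a->1 1b->1 1c->2 2a->0 2b->2 2c->1

Grow the machine one transition at a time. Run the examples from 0; the earliest place one falls off (shortest prefix, ties alphabetical) gets sent to the lowest-numbered state that keeps every Accept/Reject pair distinguishable — a pair clashes when both reach the same state with identical unread suffix — and to a fresh state only if none does.
a: 0a undefined. 0a->0: no, c/ac meet in 0 with "c" left. Open state 1: 0a->1.
b: 0b undefined. 0b->0: ok.
c: 0c undefined. 0c->0: no, c/bb meet in 0. 0c->1: ok.
aa: 1a undefined. 1a->0: no, aa/bb meet in 0. 1a->1: ok.
ab: 1b undefined. 1b->0: no, cab/bb meet in 0. 1b->1: ok.
ac: 1c undefined. 1c->0: no, aa/ccbab meet in 1. 1c->1: no, aa/abacb meet in 1. Open state 2: 1c->2.
ccb: 2b undefined. 2b->0: no, aa/ccbab meet in 1. 2b->1: no, aa/abacb meet in 1. 2b->2: ok.
ccba: 2a undefined. 2a->0: ok.
cbacc: 2c undefined. 2c->0: no, cbacc/bb meet in 0. 2c->1: ok.
All examples now run through 3 states with every (state, symbol) defined. Accept strings end in {1}, Reject strings end in {0,2}; accept={1}.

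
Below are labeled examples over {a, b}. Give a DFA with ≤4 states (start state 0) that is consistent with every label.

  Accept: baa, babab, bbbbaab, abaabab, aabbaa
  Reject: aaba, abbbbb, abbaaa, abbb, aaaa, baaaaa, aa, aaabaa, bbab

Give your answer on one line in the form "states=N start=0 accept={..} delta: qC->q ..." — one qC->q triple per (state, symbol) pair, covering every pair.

states=4 start=0 accept={1,3} delta: 0a->1 0b->1 1a->2 1b->0 2a->1 2b->3 3a->0 3b->1

State merging on the prefix tree: take the shortest (then alphabetical) example prefix whose next move is undefined and point that move at state 0, else 1, else 2, ...; a target is out if some Accept/Reject pair would then sit in one state with the same input left (inseparable). If every existing state is out, open a new one.
a: 0a undefined. 0a->0: no, baa/aaabaa meet in 0 with "baa" left. Open state 1: 0a->1.
b: 0b undefined. 0b->0: no, baa/aa meet in 1 with "a" left. 0b->1: ok.
aa: 1a undefined. 1a->0: no, aabbaa/aaabaa meet in 1 with "baa" left. 1a->1: no, baa/aaaa meet in 1. Open state 2: 1a->2.
ab: 1b undefined. 1b->0: ok.
aaa: 2a undefined. 2a->0: no, baa/abbbbb meet in 0. 2a->1: ok.
aab: 2b undefined. 2b->0: no, baa/aaba meet in 1. 2b->1: no, aabbaa/aaba meet in 2. 2b->2: no, baa/aaba meet in 1. Open state 3: 2b->3.
aaba: 3a undefined. 3a->0: ok.
aabb: 3b undefined. 3b->0: no, aabbaa/abbaaa meet in 2. 3b->1: ok.
All examples now run through 4 states with every (state, symbol) defined. Accept strings end in {1,3}, Reject strings end in {0,2}; accept={1,3}.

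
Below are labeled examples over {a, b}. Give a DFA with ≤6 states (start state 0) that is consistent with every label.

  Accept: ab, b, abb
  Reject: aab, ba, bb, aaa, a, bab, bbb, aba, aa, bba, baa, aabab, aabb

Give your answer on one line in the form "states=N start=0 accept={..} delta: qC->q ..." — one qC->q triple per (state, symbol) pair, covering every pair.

State merging on the prefix tree: take the shortest (then alphabetical) example prefix whose next move is undefined and point that move at state 0, else 1, else 2, ...; a target is out if some Accept/Reject pair would then sit in one state with the same input left (inseparable). If every existing state is out, open a new one.
a: 0a undefined. 0a->0: no, ab/aab meet in 0 with "b" left. Open state 1: 0a->1.
b: 0b undefined. 0b->0: no, ab/bab meet in 1 with "b" left. 0b->1: no, ab/bb meet in 1 with "b" left. Open state 2: 0b->2.
aa: 1a undefined. 1a->0: no, b/aab meet in 2. 1a->1: no, ab/aab meet in 1 with "b" left. 1a->2: no, b/aa meet in 2. Open state 3: 1a->3.
ab: 1b undefined. 1b->0: ok.
ba: 2a undefined. 2a->0: no, ab/ba meet in 0. 2a->1: no, ab/bab meet in 0. 2a->2: no, b/ba meet in 2. 2a->3: ok.
bb: 2b undefined. 2b->0: no, ab/bb meet in 0. 2b->1: no, ab/bbb meet in 0. 2b->2: no, b/bb meet in 2. 2b->3: ok.
aaa: 3a undefined. 3a->0: no, ab/aaa meet in 0. 3a->1: ok.
aab: 3b undefined. 3b->0: no, ab/aab meet in 0. 3b->1: no, ab/aabb meet in 0. 3b->2: no, b/aab meet in 2. 3b->3: no, ab/aabab meet in 0. Open state 4: 3b->4.
aaba: 4a undefined. 4a->0: no, b/aabab meet in 2. 4a->1: no, ab/aabab meet in 0. 4a->2: ok.
aabb: 4b undefined. 4b->0: no, ab/aabb meet in 0. 4b->1: ok.
All examples now run through 5 states with every (state, symbol) defined. Accept strings end in {0,2}, Reject strings end in {1,3,4}; accept={0,2}.

states=5 start=0 accept={0,2} delta: 0a->1 0b->2 1a->3 1b->0 2a->3 2b->3 3a->1 3b->4 4a->2 4b->1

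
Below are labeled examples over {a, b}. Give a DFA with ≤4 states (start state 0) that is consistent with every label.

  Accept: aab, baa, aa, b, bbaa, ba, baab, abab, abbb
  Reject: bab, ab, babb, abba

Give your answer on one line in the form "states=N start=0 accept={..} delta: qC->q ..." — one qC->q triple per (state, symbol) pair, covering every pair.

Grow the machine one transition at a time. Run the examples from 0; the earliest place one falls off (shortest prefix, ties alphabetical) gets sent to the lowest-numbered state that keeps every Accept/Reject pair distinguishable — a pair clashes when both reach the same state with identical unread suffix — and to a fresh state only if none does.
a: 0a undefined. 0a->0: no, aab/ab meet in 0 with "b" left. Open state 1: 0a->1.
b: 0b undefined. 0b->0: ok.
aa: 1a undefined. 1a->0: ok.
ab: 1b undefined. 1b->0: no, aab/bab meet in 0. 1b->1: no, aab/abba meet in 0. Open state 2: 1b->2.
aba: 2a undefined. 2a->0: ok.
abb: 2b undefined. 2b->0: no, aab/babb meet in 0. 2b->1: no, aab/abba meet in 0. 2b->2: no, aab/abba meet in 0. Open state 3: 2b->3.
abba: 3a undefined. 3a->0: no, aab/abba meet in 0. 3a->1: no, ba/abba meet in 1. 3a->2: ok.
abbb: 3b undefined. 3b->0: ok.
All examples now run through 4 states with every (state, symbol) defined. Accept strings end in {0,1}, Reject strings end in {2,3}; accept={0,1}.

states=4 start=0 accept={0,1} delta: 0a->1 0b->0 1a->0 1b->2 2a->0 2b->3 3a->2 3b->0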